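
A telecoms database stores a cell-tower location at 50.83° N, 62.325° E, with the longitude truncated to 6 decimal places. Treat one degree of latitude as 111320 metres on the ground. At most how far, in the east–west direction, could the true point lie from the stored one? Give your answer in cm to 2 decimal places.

Truncating at 6 decimal places can drop up to a full unit in the last place, so the longitude may be off by as much as 1e-06°.
At latitude 50.83° a degree of longitude spans 111320 m × cos 50.83° = 111320 × 0.6316 ≈ 70312.3 m.
So at most 1e-06° × 70312.3 ≈ 0.0703123 m east–west.
That is 0.0703123 m = 7.0312 cm.

7.03 cm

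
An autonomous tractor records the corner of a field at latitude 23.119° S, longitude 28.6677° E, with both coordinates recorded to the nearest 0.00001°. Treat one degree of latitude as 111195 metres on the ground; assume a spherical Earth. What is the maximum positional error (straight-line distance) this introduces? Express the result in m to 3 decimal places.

Rounding to 5 decimal places leaves each coordinate within ±5e-06° of the true value.
North–south component: 5e-06° × 111195 = 0.555975 m.
E–W at 23.119°: 5e-06° × 111195 × cos 23.119° = 5e-06 × 111195 × 0.9197 ≈ 0.511325 m.
Combining orthogonally: (0.555975² + 0.511325²)^½ ≈ 0.755355 m.

0.755 m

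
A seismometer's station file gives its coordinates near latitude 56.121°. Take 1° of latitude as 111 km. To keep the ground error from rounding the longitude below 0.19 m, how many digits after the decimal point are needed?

At 56.121° one degree of longitude covers 111000 × cos 56.121° ≈ 111000 × 0.5574 ≈ 61875.9 m.
With N decimal places the half-ulp bound is 0.5·10⁻ᴺ°, or 0.5·10⁻ᴺ × 61875.9 m on the ground.
Need 0.5 × 61875.9 × 10⁻ᴺ ≤ 0.19 → 10⁻ᴺ ≤ 6.141e-06, so N ≥ 5.21.
At 5 places the error can reach 0.309 m, but 6 places keeps it to 0.0309 m.

6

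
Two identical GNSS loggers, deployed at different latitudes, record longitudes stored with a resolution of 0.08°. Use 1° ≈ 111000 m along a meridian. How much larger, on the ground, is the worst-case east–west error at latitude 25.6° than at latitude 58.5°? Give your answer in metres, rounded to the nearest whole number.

With a 0.08° grid the true value lies within half a step, ±0.08°/2 = ±0.04°, of the stored one.
At 25.6°: 0.04° × 111000 × cos 25.6° = 0.04 × 111000 × 0.9018 ≈ 4004.1 m.
At 58.5°: 0.04° × 111000 × cos 58.5° = 0.04 × 111000 × 0.5225 ≈ 2319.9 m.
So the lower-latitude error exceeds the higher by 4004.1 − 2319.9 = 1684.2 m.

1684 metres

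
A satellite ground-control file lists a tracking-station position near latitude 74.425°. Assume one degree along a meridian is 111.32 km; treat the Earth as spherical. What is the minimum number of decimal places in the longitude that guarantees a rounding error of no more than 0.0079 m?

At 74.425° one degree of longitude covers 111320 × cos 74.425° ≈ 111320 × 0.2685 ≈ 29889.4 m.
N decimal places → at most half a unit in the last place, 0.5 × 10⁻ᴺ° = 29889.4/2 × 10⁻ᴺ m.
Need 0.5 × 29889.4 × 10⁻ᴺ ≤ 0.0079 → 10⁻ᴺ ≤ 5.286e-07, so N ≥ 6.28.
So 7 decimal places suffice (0.00149 m); 6 would allow up to 0.0149 m.

7 decimal places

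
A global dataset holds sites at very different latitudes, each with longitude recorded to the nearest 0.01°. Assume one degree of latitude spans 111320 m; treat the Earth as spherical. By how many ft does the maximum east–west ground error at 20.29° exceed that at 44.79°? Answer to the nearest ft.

Rounding to 2 decimal places leaves the longitude within ±0.005° of the true value.
Error at 20.29° = 0.005° × 111320 × cos 20.29° ≈ 556.6 × 0.9379 = 522.06 m.
At 44.79°: 0.005° × 111320 × cos 44.79° = 0.005 × 111320 × 0.7097 ≈ 395.02 m.
Difference: 522.06 − 395.02 = 127.05 m.
In feet: 127.047 m ÷ 0.3048 ≈ 416.82 ft.

417 ft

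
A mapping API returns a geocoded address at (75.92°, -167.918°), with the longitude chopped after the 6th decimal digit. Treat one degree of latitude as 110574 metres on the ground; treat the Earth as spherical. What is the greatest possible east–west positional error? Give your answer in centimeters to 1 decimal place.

2.7 centimeters

Truncating at 6 decimal places can drop up to a full unit in the last place, so the longitude may be off by as much as 1e-06°.
Parallels shrink by cos φ, so at 75.92° a degree of longitude is 110574 × 0.2433 ≈ 26900 m.
So at most 1e-06° × 26900 ≈ 0.0269 m east–west.
That is 0.0269 m = 2.69 cm.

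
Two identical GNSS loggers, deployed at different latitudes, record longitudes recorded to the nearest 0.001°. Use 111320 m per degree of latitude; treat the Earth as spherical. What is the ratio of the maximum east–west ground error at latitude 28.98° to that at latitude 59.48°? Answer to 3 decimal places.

Rounding to 3 decimal places leaves the longitude within ±0.0005° of the true value.
Error at 28.98° = 0.0005° × 111320 × cos 28.98° ≈ 55.66 × 0.8748 = 48.691 m.
At 59.48°: 0.0005° × 111320 × cos 59.48° = 0.0005 × 111320 × 0.5078 ≈ 28.266 m.
The ratio reduces to cos 28.98° / cos 59.48° = 0.8748/0.5078 ≈ 1.7226.

1.723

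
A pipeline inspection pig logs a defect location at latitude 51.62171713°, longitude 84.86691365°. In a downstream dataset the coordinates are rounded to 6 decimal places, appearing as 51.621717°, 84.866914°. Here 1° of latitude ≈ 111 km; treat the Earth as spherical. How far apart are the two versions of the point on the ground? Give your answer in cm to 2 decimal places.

2.81 cm

Δlat = 51.62171713 − 51.621717 = +0.00000013°; Δlon = 84.86691365 − 84.866914 = -0.00000035°.
North–south shift: 0.00000013 × 111000 = 0.01443 m.
E–W at 51.6217°: -0.00000035° × 111000 × cos 51.6217° = -0.00000035 × 111000 × 0.6209 ≈ -0.02412 m.
Combined displacement = (0.01443² + 0.02412²)^½ ≈ 0.028107 m.
That is 0.028107 m = 2.8107 cm.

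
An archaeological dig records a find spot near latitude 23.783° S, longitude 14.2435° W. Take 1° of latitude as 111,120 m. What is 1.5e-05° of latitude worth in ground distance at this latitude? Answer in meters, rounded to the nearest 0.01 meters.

Along a meridian 1.5e-05° is 1.5e-05 × 111120 = 1.6668 m.

1.67 meters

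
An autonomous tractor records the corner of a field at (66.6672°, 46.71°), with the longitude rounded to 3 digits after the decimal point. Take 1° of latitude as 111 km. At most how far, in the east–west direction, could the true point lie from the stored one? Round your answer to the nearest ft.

Rounding to 3 decimal places leaves the longitude within ±0.0005° of the true value.
Parallels shrink by cos φ, so at 66.6672° a degree of longitude is 111000 × 0.3961 ≈ 43963.9 m.
Maximum E–W displacement: 0.0005 × 43963.9 = 21.982 m.
In feet: 21.982 m ÷ 0.3048 ≈ 72.119 ft.

72 ft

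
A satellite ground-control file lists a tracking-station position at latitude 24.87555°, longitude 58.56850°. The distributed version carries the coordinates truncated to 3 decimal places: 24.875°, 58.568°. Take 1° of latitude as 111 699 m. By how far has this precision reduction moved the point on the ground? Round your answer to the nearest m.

The latitude changed by +0.00055° and the longitude by +0.00050°.
North–south shift: 0.00055 × 111699 = 61.4345 m.
East–west at this latitude: 0.00050° × 111699 × cos 24.875° ≈ 0.00050 × 101336 = 50.6682 m.
Combined displacement = (61.4345² + 50.6682²)^½ ≈ 79.6333 m.

80 m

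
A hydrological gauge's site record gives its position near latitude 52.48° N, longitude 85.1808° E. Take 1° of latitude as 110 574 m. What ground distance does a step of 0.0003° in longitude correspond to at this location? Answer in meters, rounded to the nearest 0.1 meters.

20.2 meters

One degree of longitude here spans 110574 × cos 52.48° = 110574 × 0.6090 ≈ 67343.8 m; 0.0003° of that is 20.2031 m.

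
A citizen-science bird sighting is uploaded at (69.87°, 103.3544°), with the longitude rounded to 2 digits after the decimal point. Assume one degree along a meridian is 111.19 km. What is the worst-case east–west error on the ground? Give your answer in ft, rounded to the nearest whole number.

Rounding to 2 decimal places leaves the longitude within ±0.005° of the true value.
Parallels shrink by cos φ, so at 69.87° a degree of longitude is 111190 × 0.3442 ≈ 38266.2 m.
So at most 0.005° × 38266.2 ≈ 191.331 m east–west.
Converting: 191.331 m × 3.2808 ft/m ≈ 627.73 ft.

628 ft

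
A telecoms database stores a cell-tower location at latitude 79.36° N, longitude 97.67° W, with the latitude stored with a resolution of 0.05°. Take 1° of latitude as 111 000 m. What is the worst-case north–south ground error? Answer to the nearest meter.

2775 meters

With a 0.05° grid the true value lies within half a step, ±0.05°/2 = ±0.025°, of the stored one.
Along the meridian that is 0.025° × 111000 m/° = 2775 m.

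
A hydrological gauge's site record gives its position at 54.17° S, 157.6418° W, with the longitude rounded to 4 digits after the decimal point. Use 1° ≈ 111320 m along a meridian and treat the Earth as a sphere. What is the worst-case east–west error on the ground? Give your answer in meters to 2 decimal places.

Rounding to 4 decimal places leaves the longitude within ±5e-05° of the true value.
One degree of longitude at 54.17° is 111320 × cos 54.17° ≈ 111320 × 0.5854 = 65164.8 m.
So at most 5e-05° × 65164.8 ≈ 3.25824 m east–west.

3.26 meters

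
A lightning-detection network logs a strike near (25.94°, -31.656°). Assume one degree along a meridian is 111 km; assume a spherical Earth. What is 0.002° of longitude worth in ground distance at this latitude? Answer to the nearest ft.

At 25.94° a degree of longitude is 111000 × cos 25.94° ≈ 99817 m, so 0.002° corresponds to 199.634 m.
In feet: 199.634 m ÷ 0.3048 ≈ 654.97 ft.

655 ft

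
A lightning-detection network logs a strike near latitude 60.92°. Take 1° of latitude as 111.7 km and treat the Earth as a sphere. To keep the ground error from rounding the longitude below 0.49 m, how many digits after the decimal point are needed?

At 60.92° one degree of longitude covers 111700 × cos 60.92° ≈ 111700 × 0.4860 ≈ 54289.6 m.
With N decimal places the half-ulp bound is 0.5·10⁻ᴺ°, or 0.5·10⁻ᴺ × 54289.6 m on the ground.
Need 0.5 × 54289.6 × 10⁻ᴺ ≤ 0.49 → 10⁻ᴺ ≤ 1.805e-05, so N ≥ 4.74.
So 5 decimal places suffice (0.271 m); 4 would allow up to 2.71 m.

5 decimal places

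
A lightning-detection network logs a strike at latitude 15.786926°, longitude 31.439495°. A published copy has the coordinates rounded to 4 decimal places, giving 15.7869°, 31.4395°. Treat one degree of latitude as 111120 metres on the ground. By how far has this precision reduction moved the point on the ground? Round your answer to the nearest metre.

3 metres

Δlat = 15.786926 − 15.7869 = +0.000026°; Δlon = 31.439495 − 31.4395 = -0.000005°.
North–south shift: 0.000026 × 111120 = 2.88912 m.
East–west at this latitude: -0.000005° × 111120 × cos 15.7869° ≈ -0.000005 × 106929 = -0.534643 m.
Hypotenuse of the two orthogonal shifts: √(2.88912² + 0.534643²) = 2.93817 m.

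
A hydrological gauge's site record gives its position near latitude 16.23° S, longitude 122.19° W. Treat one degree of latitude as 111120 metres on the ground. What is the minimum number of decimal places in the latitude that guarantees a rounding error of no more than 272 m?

One degree of latitude covers 111120 m.
N decimal places → at most half a unit in the last place, 0.5 × 10⁻ᴺ° = 111120/2 × 10⁻ᴺ m.
Setting 55560 × 10⁻ᴺ ≤ 272 gives 10ᴺ ≥ 204.3, i.e. N ≥ 2.31.
N = 2 would give 556 m (too coarse); N = 3 gives 55.6 m ≤ 272 m.

3 decimal places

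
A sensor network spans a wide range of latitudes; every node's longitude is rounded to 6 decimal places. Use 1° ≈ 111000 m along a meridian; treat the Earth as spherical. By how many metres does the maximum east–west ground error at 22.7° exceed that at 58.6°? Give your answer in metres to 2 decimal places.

0.02 metres

Rounding to 6 decimal places leaves the longitude within ±5e-07° of the true value.
Error at 22.7° = 5e-07° × 111000 × cos 22.7° ≈ 0.0555 × 0.9225 = 0.051201 m.
Error at 58.6° = 5e-07° × 111000 × cos 58.6° ≈ 0.0555 × 0.5210 = 0.028916 m.
So the lower-latitude error exceeds the higher by 0.051201 − 0.028916 = 0.022285 m.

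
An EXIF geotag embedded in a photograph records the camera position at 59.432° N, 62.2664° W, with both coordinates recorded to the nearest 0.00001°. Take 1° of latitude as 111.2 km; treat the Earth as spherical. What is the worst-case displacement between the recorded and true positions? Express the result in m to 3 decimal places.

0.624 m

Rounding to 5 decimal places leaves each coordinate within ±5e-06° of the true value.
N–S: 5e-06° × 111200 m/° = 0.556 m.
East–west component at 59.432°: 5e-06° × 111200 × cos 59.432° ≈ 5e-06 × 56551.9 ≈ 0.28276 m.
The two errors are perpendicular, so the maximum displacement is √(0.556² + 0.28276²) ≈ 0.62377 m.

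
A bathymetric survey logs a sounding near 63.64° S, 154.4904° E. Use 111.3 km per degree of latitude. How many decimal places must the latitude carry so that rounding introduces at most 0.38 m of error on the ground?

One degree of latitude covers 111300 m.
With N decimal places the half-ulp bound is 0.5·10⁻ᴺ°, or 0.5·10⁻ᴺ × 111300 m on the ground.
Need 0.5 × 111300 × 10⁻ᴺ ≤ 0.38 → 10⁻ᴺ ≤ 6.828e-06, so N ≥ 5.17.
At 5 places the error can reach 0.556 m, but 6 places keeps it to 0.0556 m.

6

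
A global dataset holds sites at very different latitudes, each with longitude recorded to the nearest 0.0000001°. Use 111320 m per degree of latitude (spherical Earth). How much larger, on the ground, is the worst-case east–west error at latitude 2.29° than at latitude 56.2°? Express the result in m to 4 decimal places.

0.0025 m

Rounding to 7 decimal places leaves the longitude within ±5e-08° of the true value.
At 2.29°: 5e-08° × 111320 × cos 2.29° = 5e-08 × 111320 × 0.9992 ≈ 0.0055616 m.
Error at 56.2° = 5e-08° × 111320 × cos 56.2° ≈ 0.005566 × 0.5563 = 0.0030963 m.
So the lower-latitude error exceeds the higher by 0.0055616 − 0.0030963 = 0.0024652 m.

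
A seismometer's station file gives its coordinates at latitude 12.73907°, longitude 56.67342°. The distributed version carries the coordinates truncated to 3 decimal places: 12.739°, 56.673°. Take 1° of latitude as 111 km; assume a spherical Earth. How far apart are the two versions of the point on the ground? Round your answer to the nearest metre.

The latitude changed by +0.00007° and the longitude by +0.00042°.
N–S: 0.00007° × 111000 m/° = 7.77 m.
East–west at this latitude: 0.00042° × 111000 × cos 12.739° ≈ 0.00042 × 108268 = 45.4724 m.
Distance: √(7.77² + 45.4724²) ≈ 46.1315 m.

46 metres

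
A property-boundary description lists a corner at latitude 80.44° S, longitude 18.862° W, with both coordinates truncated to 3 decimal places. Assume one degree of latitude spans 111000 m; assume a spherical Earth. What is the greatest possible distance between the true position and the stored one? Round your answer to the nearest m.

Truncating at 3 decimal places can drop up to a full unit in the last place, so each coordinate may be off by as much as 0.001°.
Latitude error → 0.001 × 111000 = 111 m along the meridian.
E–W at 80.44°: 0.001° × 111000 × cos 80.44° = 0.001 × 111000 × 0.1661 ≈ 18.4349 m.
Worst case both components are at the extreme and orthogonal: √(111² + 18.4349²) ≈ 112.52 m.

113 m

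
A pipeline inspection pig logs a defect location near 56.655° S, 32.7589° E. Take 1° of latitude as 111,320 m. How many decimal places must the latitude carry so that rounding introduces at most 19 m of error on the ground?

One degree of latitude covers 111320 m.
N decimal places → at most half a unit in the last place, 0.5 × 10⁻ᴺ° = 111320/2 × 10⁻ᴺ m.
Need 0.5 × 111320 × 10⁻ᴺ ≤ 19 → 10⁻ᴺ ≤ 3.414e-04, so N ≥ 3.47.
So 4 decimal places suffice (5.57 m); 3 would allow up to 55.7 m.

4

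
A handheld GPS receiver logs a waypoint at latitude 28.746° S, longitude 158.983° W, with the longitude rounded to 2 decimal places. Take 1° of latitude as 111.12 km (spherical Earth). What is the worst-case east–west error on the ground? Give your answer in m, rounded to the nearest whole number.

Rounding to 2 decimal places leaves the longitude within ±0.005° of the true value.
At latitude 28.746° a degree of longitude spans 111120 m × cos 28.746° = 111120 × 0.8768 ≈ 97425.6 m.
East–west error: 0.005° × 97425.6 m/° ≈ 487.128 m.

487 m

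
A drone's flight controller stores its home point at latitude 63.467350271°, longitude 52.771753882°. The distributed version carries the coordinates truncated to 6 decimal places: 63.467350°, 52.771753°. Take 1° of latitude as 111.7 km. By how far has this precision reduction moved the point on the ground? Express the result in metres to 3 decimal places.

Δlat = 63.467350271 − 63.467350 = +0.000000271°; Δlon = 52.771753882 − 52.771753 = +0.000000882°.
N–S: 0.000000271° × 111700 m/° = 0.0302707 m.
E–W at 63.4674°: 0.000000882° × 111700 × cos 63.4674° = 0.000000882 × 111700 × 0.4467 ≈ 0.0440094 m.
Hypotenuse of the two orthogonal shifts: √(0.0302707² + 0.0440094²) = 0.0534148 m.

0.053 metres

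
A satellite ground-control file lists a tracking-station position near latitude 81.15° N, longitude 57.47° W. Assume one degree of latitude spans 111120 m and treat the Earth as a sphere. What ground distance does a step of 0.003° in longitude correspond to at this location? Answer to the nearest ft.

0.003° of longitude at 81.15° is 0.003 × 111120 × cos 81.15° ≈ 0.003 × 17095.6 = 51.2868 m.
Converting: 51.2868 m × 3.2808 ft/m ≈ 168.26 ft.

168 ft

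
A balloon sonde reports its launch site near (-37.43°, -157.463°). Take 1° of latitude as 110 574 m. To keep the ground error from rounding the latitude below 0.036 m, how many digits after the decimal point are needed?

7 decimal places

One degree of latitude covers 110574 m.
With N decimal places the half-ulp bound is 0.5·10⁻ᴺ°, or 0.5·10⁻ᴺ × 110574 m on the ground.
Need 0.5 × 110574 × 10⁻ᴺ ≤ 0.036 → 10⁻ᴺ ≤ 6.511e-07, so N ≥ 6.19.
At 6 places the error can reach 0.0553 m, but 7 places keeps it to 0.00553 m.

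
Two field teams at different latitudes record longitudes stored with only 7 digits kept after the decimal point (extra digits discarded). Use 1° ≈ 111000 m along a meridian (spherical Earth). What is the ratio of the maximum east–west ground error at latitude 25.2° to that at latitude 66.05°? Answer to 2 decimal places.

2.23

Truncating at 7 decimal places can drop up to a full unit in the last place, so the longitude may be off by as much as 1e-07°.
At 25.2°: 1e-07° × 111000 × cos 25.2° = 1e-07 × 111000 × 0.9048 ≈ 0.010044 m.
At 66.05°: 1e-07° × 111000 × cos 66.05° = 1e-07 × 111000 × 0.4059 ≈ 0.0045059 m.
The ratio reduces to cos 25.2° / cos 66.05° = 0.9048/0.4059 ≈ 2.2290.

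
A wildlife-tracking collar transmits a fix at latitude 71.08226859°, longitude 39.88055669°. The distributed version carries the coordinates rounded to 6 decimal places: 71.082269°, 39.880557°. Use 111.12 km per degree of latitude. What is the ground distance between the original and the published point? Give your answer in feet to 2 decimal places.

0.15 feet

The latitude changed by -0.00000041° and the longitude by -0.00000031°.
N–S: -0.00000041° × 111120 m/° = -0.0455592 m.
East–west at this latitude: -0.00000031° × 111120 × cos 71.0823° ≈ -0.00000031 × 36026.2 = -0.0111681 m.
Distance: √(0.0455592² + 0.0111681²) ≈ 0.0469081 m.
In feet: 0.0469081 m ÷ 0.3048 ≈ 0.1539 ft.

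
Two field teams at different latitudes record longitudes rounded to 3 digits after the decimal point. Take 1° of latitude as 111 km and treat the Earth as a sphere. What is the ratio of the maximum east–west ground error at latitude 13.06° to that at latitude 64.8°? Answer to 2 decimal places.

Rounding to 3 decimal places leaves the longitude within ±0.0005° of the true value.
Error at 13.06° = 0.0005° × 111000 × cos 13.06° ≈ 55.5 × 0.9741 = 54.064 m.
Error at 64.8° = 0.0005° × 111000 × cos 64.8° ≈ 55.5 × 0.4258 = 23.631 m.
Ratio: 54.064 / 23.631 = cos 13.06° / cos 64.8° ≈ 2.2879.

2.29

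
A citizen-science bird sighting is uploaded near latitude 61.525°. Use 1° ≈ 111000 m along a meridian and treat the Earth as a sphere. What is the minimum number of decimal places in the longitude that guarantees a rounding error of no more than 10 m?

At 61.525° one degree of longitude covers 111000 × cos 61.525° ≈ 111000 × 0.4768 ≈ 52922.1 m.
Rounding to N decimal places gives at most 0.5 × 10⁻ᴺ degrees of error, i.e. 0.5 × 10⁻ᴺ × 52922.1 m.
Setting 26461 × 10⁻ᴺ ≤ 10 gives 10ᴺ ≥ 2646, i.e. N ≥ 3.42.
N = 3 would give 26.5 m (too coarse); N = 4 gives 2.65 m ≤ 10 m.

4 decimal places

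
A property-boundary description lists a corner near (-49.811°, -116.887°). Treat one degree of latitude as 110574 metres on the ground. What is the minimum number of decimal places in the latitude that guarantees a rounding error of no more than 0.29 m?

6

One degree of latitude covers 110574 m.
With N decimal places the half-ulp bound is 0.5·10⁻ᴺ°, or 0.5·10⁻ᴺ × 110574 m on the ground.
Setting 55287 × 10⁻ᴺ ≤ 0.29 gives 10ᴺ ≥ 1.906e+05, i.e. N ≥ 5.28.
So 6 decimal places suffice (0.0553 m); 5 would allow up to 0.553 m.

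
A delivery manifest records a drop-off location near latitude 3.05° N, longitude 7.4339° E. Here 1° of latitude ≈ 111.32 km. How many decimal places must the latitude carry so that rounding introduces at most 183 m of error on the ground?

One degree of latitude covers 111320 m.
With N decimal places the half-ulp bound is 0.5·10⁻ᴺ°, or 0.5·10⁻ᴺ × 111320 m on the ground.
Need 0.5 × 111320 × 10⁻ᴺ ≤ 183 → 10⁻ᴺ ≤ 3.288e-03, so N ≥ 2.48.
At 2 places the error can reach 557 m, but 3 places keeps it to 55.7 m.

3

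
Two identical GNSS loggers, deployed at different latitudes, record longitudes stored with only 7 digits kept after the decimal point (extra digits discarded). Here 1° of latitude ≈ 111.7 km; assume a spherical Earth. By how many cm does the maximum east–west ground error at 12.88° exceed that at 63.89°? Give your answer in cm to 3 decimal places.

Truncating at 7 decimal places can drop up to a full unit in the last place, so the longitude may be off by as much as 1e-07°.
Error at 12.88° = 1e-07° × 111700 × cos 12.88° ≈ 0.01117 × 0.9748 = 0.010889 m.
Error at 63.89° = 1e-07° × 111700 × cos 63.89° ≈ 0.01117 × 0.4401 = 0.0049159 m.
So the lower-latitude error exceeds the higher by 0.010889 − 0.0049159 = 0.0059731 m.
That is 0.00597308 m = 0.59731 cm.

0.597 cm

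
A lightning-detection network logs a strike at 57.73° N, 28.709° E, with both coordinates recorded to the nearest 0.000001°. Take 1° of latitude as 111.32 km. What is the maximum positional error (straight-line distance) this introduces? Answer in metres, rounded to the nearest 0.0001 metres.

Rounding to 6 decimal places leaves each coordinate within ±5e-07° of the true value.
Latitude error → 5e-07 × 111320 = 0.05566 m along the meridian.
E–W at 57.73°: 5e-07° × 111320 × cos 57.73° = 5e-07 × 111320 × 0.5339 ≈ 0.0297174 m.
Worst case both components are at the extreme and orthogonal: √(0.05566² + 0.0297174²) ≈ 0.0630964 m.

0.0631 metres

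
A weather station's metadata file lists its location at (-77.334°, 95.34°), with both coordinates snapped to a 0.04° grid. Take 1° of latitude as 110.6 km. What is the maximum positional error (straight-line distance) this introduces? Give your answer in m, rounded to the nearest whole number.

2265 m

With a 0.04° grid the true value lies within half a step, ±0.04°/2 = ±0.02°, of the stored one.
Latitude error → 0.02 × 110600 = 2212 m along the meridian.
Longitude error → 0.02 × 110600 × cos 77.334° = 0.02 × 110600 × 0.2193 ≈ 485.019 m.
Worst case both components are at the extreme and orthogonal: √(2212² + 485.019²) ≈ 2264.55 m.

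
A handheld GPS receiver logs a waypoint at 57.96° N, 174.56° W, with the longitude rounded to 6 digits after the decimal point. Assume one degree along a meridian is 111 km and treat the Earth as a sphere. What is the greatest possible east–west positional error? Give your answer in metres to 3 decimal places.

0.029 metres

Rounding to 6 decimal places leaves the longitude within ±5e-07° of the true value.
Parallels shrink by cos φ, so at 57.96° a degree of longitude is 111000 × 0.5305 ≈ 58886.7 m.
East–west error: 5e-07° × 58886.7 m/° ≈ 0.0294434 m.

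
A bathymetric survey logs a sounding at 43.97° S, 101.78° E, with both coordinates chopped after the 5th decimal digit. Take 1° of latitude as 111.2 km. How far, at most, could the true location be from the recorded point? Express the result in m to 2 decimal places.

Truncating at 5 decimal places can drop up to a full unit in the last place, so each coordinate may be off by as much as 1e-05°.
North–south component: 1e-05° × 111200 = 1.112 m.
E–W at 43.97°: 1e-05° × 111200 × cos 43.97° = 1e-05 × 111200 × 0.7197 ≈ 0.80031 m.
Combining orthogonally: (1.112² + 0.80031²)^½ ≈ 1.37005 m.

1.37 m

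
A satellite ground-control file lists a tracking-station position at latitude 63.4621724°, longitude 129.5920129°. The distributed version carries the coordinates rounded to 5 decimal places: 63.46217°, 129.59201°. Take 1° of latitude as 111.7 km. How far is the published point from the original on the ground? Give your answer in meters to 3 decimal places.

The latitude changed by +0.0000024° and the longitude by +0.0000029°.
N–S: 0.0000024° × 111700 m/° = 0.26808 m.
East–west at this latitude: 0.0000029° × 111700 × cos 63.4622° ≈ 0.0000029 × 49906.3 = 0.144728 m.
Hypotenuse of the two orthogonal shifts: √(0.26808² + 0.144728²) = 0.304653 m.

0.305 meters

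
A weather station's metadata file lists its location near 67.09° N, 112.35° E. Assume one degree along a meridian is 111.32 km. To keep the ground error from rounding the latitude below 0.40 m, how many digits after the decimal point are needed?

One degree of latitude covers 111320 m.
With N decimal places the half-ulp bound is 0.5·10⁻ᴺ°, or 0.5·10⁻ᴺ × 111320 m on the ground.
Need 0.5 × 111320 × 10⁻ᴺ ≤ 0.40 → 10⁻ᴺ ≤ 7.186e-06, so N ≥ 5.14.
At 5 places the error can reach 0.557 m, but 6 places keeps it to 0.0557 m.

6 decimal places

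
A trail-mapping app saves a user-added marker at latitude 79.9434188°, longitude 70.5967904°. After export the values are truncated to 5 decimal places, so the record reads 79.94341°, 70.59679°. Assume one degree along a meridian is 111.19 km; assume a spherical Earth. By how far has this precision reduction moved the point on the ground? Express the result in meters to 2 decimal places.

0.98 meters

Δlat = 79.9434188 − 79.94341 = +0.0000088°; Δlon = 70.5967904 − 70.59679 = +0.0000004°.
North–south shift: 0.0000088 × 111190 = 0.978472 m.
E–W at 79.9434°: 0.0000004° × 111190 × cos 79.9434° = 0.0000004 × 111190 × 0.1746 ≈ 0.00776643 m.
Hypotenuse of the two orthogonal shifts: √(0.978472² + 0.00776643²) = 0.978503 m.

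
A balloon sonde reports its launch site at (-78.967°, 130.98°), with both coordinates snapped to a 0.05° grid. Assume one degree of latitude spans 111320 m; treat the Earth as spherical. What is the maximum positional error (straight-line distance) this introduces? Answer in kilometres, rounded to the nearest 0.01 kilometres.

2.83 kilometres

With a 0.05° grid the true value lies within half a step, ±0.05°/2 = ±0.025°, of the stored one.
North–south component: 0.025° × 111320 = 2783 m.
Longitude error → 0.025 × 111320 × cos 78.967° = 0.025 × 111320 × 0.1914 ≈ 532.595 m.
Worst case both components are at the extreme and orthogonal: √(2783² + 532.595²) ≈ 2833.5 m.
That is 2833.5 m = 2.8335 km.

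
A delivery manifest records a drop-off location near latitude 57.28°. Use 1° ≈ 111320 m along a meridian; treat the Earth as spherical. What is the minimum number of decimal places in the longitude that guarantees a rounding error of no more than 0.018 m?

7 decimal places

At 57.28° one degree of longitude covers 111320 × cos 57.28° ≈ 111320 × 0.5405 ≈ 60172.2 m.
Rounding to N decimal places gives at most 0.5 × 10⁻ᴺ degrees of error, i.e. 0.5 × 10⁻ᴺ × 60172.2 m.
Need 0.5 × 60172.2 × 10⁻ᴺ ≤ 0.018 → 10⁻ᴺ ≤ 5.983e-07, so N ≥ 6.22.
N = 6 would give 0.0301 m (too coarse); N = 7 gives 0.00301 m ≤ 0.018 m.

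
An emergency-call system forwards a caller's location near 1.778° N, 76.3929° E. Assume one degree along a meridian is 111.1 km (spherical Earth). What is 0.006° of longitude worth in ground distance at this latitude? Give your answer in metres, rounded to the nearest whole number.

0.006° of longitude at 1.778° is 0.006 × 111100 × cos 1.778° ≈ 0.006 × 111047 = 666.279 m.

666 metres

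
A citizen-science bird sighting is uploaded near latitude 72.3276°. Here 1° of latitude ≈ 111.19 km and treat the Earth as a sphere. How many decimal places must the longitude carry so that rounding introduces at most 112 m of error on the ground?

3 decimal places

At 72.3276° one degree of longitude covers 111190 × cos 72.3276° ≈ 111190 × 0.3036 ≈ 33754.4 m.
Rounding to N decimal places gives at most 0.5 × 10⁻ᴺ degrees of error, i.e. 0.5 × 10⁻ᴺ × 33754.4 m.
Setting 16877.2 × 10⁻ᴺ ≤ 112 gives 10ᴺ ≥ 150.7, i.e. N ≥ 2.18.
So 3 decimal places suffice (16.9 m); 2 would allow up to 169 m.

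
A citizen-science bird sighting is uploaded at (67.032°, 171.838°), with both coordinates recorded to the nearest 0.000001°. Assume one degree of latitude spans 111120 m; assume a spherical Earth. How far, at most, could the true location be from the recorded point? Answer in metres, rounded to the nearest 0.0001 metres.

0.0596 metres

Rounding to 6 decimal places leaves each coordinate within ±5e-07° of the true value.
N–S: 5e-07° × 111120 m/° = 0.05556 m.
East–west component at 67.032°: 5e-07° × 111120 × cos 67.032° ≈ 5e-07 × 43360.9 ≈ 0.0216805 m.
The two errors are perpendicular, so the maximum displacement is √(0.05556² + 0.0216805²) ≈ 0.0596402 m.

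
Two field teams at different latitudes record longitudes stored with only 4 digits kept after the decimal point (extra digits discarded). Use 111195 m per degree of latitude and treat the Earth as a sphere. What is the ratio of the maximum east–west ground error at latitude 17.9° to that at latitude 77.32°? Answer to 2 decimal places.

4.34

Truncating at 4 decimal places can drop up to a full unit in the last place, so the longitude may be off by as much as 0.0001°.
Error at 17.9° = 0.0001° × 111195 × cos 17.9° ≈ 11.12 × 0.9516 = 10.581 m.
At 77.32°: 0.0001° × 111195 × cos 77.32° = 0.0001 × 111195 × 0.2195 ≈ 2.4408 m.
Ratio: 10.581 / 2.4408 = cos 17.9° / cos 77.32° ≈ 4.3352.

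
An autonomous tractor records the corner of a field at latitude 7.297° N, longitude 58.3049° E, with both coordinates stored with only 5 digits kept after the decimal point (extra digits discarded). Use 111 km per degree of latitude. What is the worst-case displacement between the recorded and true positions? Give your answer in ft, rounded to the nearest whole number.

Truncating at 5 decimal places can drop up to a full unit in the last place, so each coordinate may be off by as much as 1e-05°.
Latitude error → 1e-05 × 111000 = 1.11 m along the meridian.
Longitude error → 1e-05 × 111000 × cos 7.297° = 1e-05 × 111000 × 0.9919 ≈ 1.10101 m.
Combining orthogonally: (1.11² + 1.10101²)^½ ≈ 1.56343 m.
Converting: 1.56343 m × 3.2808 ft/m ≈ 5.1294 ft.

5 ft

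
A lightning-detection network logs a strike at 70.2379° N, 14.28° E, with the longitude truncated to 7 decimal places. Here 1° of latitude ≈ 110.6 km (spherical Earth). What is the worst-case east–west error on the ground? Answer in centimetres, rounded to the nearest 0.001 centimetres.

0.374 centimetres

Truncating at 7 decimal places can drop up to a full unit in the last place, so the longitude may be off by as much as 1e-07°.
One degree of longitude at 70.2379° is 110600 × cos 70.2379° ≈ 110600 × 0.3381 = 37395.6 m.
Maximum E–W displacement: 1e-07 × 37395.6 = 0.00373956 m.
That is 0.00373956 m = 0.37396 cm.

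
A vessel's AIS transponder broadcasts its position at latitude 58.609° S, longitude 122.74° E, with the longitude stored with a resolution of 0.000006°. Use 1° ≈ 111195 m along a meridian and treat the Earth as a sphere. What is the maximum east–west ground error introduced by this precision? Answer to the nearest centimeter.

17 centimeters

With a 0.000006° grid the true value lies within half a step, ±0.000006°/2 = ±3e-06°, of the stored one.
Parallels shrink by cos φ, so at 58.609° a degree of longitude is 111195 × 0.5209 ≈ 57918.8 m.
So at most 3e-06° × 57918.8 ≈ 0.173756 m east–west.
That is 0.173756 m = 17.376 cm.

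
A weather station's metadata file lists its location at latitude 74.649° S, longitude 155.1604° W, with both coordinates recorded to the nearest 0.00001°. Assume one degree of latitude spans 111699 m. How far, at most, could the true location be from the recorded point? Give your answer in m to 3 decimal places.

Rounding to 5 decimal places leaves each coordinate within ±5e-06° of the true value.
N–S: 5e-06° × 111699 m/° = 0.558495 m.
East–west component at 74.649°: 5e-06° × 111699 × cos 74.649° ≈ 5e-06 × 29570.2 ≈ 0.147851 m.
Combining orthogonally: (0.558495² + 0.147851²)^½ ≈ 0.577734 m.

0.578 m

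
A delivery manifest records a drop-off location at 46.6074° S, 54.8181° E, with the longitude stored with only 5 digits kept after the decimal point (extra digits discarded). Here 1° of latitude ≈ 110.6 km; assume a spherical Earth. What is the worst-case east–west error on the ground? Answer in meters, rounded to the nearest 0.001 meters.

0.760 meters

Truncating at 5 decimal places can drop up to a full unit in the last place, so the longitude may be off by as much as 1e-05°.
One degree of longitude at 46.6074° is 110600 × cos 46.6074° ≈ 110600 × 0.6870 = 75981.5 m.
So at most 1e-05° × 75981.5 ≈ 0.759815 m east–west.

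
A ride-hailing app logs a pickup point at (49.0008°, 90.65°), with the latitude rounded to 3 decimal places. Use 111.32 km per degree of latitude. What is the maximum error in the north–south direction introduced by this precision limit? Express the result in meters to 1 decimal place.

Rounding to 3 decimal places leaves the latitude within ±0.0005° of the true value.
So the N–S error is at most 0.0005 × 111320 = 55.66 m.

55.7 meters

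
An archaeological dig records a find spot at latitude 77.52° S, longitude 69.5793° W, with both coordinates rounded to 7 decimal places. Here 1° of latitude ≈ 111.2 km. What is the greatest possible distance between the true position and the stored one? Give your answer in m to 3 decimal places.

Rounding to 7 decimal places leaves each coordinate within ±5e-08° of the true value.
N–S: 5e-08° × 111200 m/° = 0.00556 m.
Longitude error → 5e-08 × 111200 × cos 77.52° = 5e-08 × 111200 × 0.2161 ≈ 0.00120151 m.
Combining orthogonally: (0.00556² + 0.00120151²)^½ ≈ 0.00568834 m.

0.006 m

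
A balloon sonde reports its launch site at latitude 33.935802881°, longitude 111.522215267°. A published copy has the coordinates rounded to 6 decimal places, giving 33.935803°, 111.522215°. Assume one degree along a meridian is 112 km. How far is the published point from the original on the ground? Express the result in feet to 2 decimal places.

Δlat = 33.935802881 − 33.935803 = -0.000000119°; Δlon = 111.522215267 − 111.522215 = +0.000000267°.
N–S: -0.000000119° × 112000 m/° = -0.013328 m.
E–W at 33.9358°: 0.000000267° × 112000 × cos 33.9358° = 0.000000267 × 112000 × 0.8297 ≈ 0.0248103 m.
Combined displacement = (0.013328² + 0.0248103²)^½ ≈ 0.0281635 m.
In feet: 0.0281635 m ÷ 0.3048 ≈ 0.0924 ft.

0.09 feet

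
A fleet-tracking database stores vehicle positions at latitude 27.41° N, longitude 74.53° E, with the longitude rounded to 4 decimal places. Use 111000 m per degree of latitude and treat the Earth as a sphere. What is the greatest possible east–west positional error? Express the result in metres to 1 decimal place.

4.9 metres

Rounding to 4 decimal places leaves the longitude within ±5e-05° of the true value.
Parallels shrink by cos φ, so at 27.41° a degree of longitude is 111000 × 0.8877 ≈ 98538.6 m.
So at most 5e-05° × 98538.6 ≈ 4.92693 m east–west.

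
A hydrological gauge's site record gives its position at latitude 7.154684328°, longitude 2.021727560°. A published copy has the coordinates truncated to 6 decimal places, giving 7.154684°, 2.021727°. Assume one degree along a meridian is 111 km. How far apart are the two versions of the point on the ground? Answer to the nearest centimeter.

7 centimeters

Δlat = 7.154684328 − 7.154684 = +0.000000328°; Δlon = 2.021727560 − 2.021727 = +0.000000560°.
N–S: 0.000000328° × 111000 m/° = 0.036408 m.
E–W at 7.15468°: 0.000000560° × 111000 × cos 7.15468° = 0.000000560 × 111000 × 0.9922 ≈ 0.061676 m.
Distance: √(0.036408² + 0.061676²) ≈ 0.0716203 m.
That is 0.0716203 m = 7.162 cm.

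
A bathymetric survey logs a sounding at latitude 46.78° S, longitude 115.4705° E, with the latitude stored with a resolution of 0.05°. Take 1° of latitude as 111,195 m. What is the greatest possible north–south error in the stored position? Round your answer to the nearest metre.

With a 0.05° grid the true value lies within half a step, ±0.05°/2 = ±0.025°, of the stored one.
Along the meridian that is 0.025° × 111195 m/° = 2779.88 m.

2780 metres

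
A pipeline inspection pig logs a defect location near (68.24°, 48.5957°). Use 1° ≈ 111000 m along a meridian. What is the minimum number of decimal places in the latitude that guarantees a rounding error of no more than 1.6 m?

5 decimal places

One degree of latitude covers 111000 m.
With N decimal places the half-ulp bound is 0.5·10⁻ᴺ°, or 0.5·10⁻ᴺ × 111000 m on the ground.
Setting 55500 × 10⁻ᴺ ≤ 1.6 gives 10ᴺ ≥ 3.469e+04, i.e. N ≥ 4.54.
N = 4 would give 5.55 m (too coarse); N = 5 gives 0.555 m ≤ 1.6 m.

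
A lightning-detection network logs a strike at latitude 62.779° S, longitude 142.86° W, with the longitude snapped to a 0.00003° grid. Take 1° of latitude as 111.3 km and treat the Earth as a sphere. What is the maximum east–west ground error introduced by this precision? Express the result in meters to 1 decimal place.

With a 0.00003° grid the true value lies within half a step, ±0.00003°/2 = ±1.5e-05°, of the stored one.
Parallels shrink by cos φ, so at 62.779° a degree of longitude is 111300 × 0.4574 ≈ 50911.3 m.
Maximum E–W displacement: 1.5e-05 × 50911.3 = 0.763669 m.

0.8 meters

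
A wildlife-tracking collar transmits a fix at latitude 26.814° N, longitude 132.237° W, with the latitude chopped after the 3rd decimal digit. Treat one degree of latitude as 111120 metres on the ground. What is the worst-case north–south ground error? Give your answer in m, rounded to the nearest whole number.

111 m

Truncating at 3 decimal places can drop up to a full unit in the last place, so the latitude may be off by as much as 0.001°.
North–south distance: 0.001° × 111120 m/° = 111.12 m.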